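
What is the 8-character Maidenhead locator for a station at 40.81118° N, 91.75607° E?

Shift to the Maidenhead origin (180°W, 90°S): lon 271.75607, lat 130.81118.
Field (20°×10°, letters A–R): 271.75607/20 → 13 → N, 130.81118/10 → 13 → N; chars NN.
Square (2°×1°, digits 0–9): 11.75607/2 → 5, 0.81118/1 → 0; chars 50.
Subsquare (5′×2.5′, letters a–x): 1.75607/0.0833333 → 21 → v, 0.81118/0.0416667 → 19 → t; chars vt.
Extended square (30″×15″, digits 0–9): 0.00607/0.00833333 → 0, 0.01951/0.00416667 → 4; chars 04.

NN50vt04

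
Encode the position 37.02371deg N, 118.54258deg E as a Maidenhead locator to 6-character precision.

OM97ga

Add 180° to longitude and 90° to latitude: 298.5426, 127.0237.
Field: lon ⌊298.5426/20⌋ = 14 → O; lat ⌊127.0237/10⌋ = 12 → M.
Square: lon ⌊18.5426/2⌋ = 9; lat ⌊7.0237/1⌋ = 7.
Subsquare: lon ⌊0.5426/0.0833333⌋ = 6 → g; lat ⌊0.0237/0.0416667⌋ = 0 → a.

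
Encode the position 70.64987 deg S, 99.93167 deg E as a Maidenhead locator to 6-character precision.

Add 180° to longitude and 90° to latitude: 279.9317, 19.3501.
Field: 279.9317/20 → 13 → N, 19.3501/10 → 1 → B; chars NB.
Square: 19.9317/2 → 9, 9.3501/1 → 9; chars 99.
Subsquare: 1.9317/0.0833333 → 23 → x, 0.3501/0.0416667 → 8 → i; chars xi.

NB99xi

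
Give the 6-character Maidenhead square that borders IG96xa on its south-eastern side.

JG05ax

Longitude subsquare x = 23; +1 → 24, wraps to 0 = a, carry into square.
Longitude square 9; +1 → 10, wraps to 0, carry into field.
Longitude field I = 8; +1 → 9 = J.
Latitude subsquare a = 0; −1 → -1, wraps to 23 = x, carry into square.
Latitude square 6; −1 → 5.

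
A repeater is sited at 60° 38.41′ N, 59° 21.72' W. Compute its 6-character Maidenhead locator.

Offset from 180°W / 90°S: lon 120.6380°, lat 150.6402°.
Field (20°×10°, letters A–R): lon ⌊120.6380/20⌋ = 6 → G; lat ⌊150.6402/10⌋ = 15 → P.
Square (2°×1°, digits 0–9): lon ⌊0.6380/2⌋ = 0; lat ⌊0.6402/1⌋ = 0.
Subsquare (5′×2.5′, letters a–x): lon ⌊0.6380/0.0833333⌋ = 7 → h; lat ⌊0.6402/0.0416667⌋ = 15 → p.

GP00hp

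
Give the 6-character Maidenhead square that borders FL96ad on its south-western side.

Longitude subsquare a = 0; −1 → -1, wraps to 23 = x, carry into square.
Longitude square 9; −1 → 8.
Latitude subsquare d = 3; −1 → 2 = c.

FL86xc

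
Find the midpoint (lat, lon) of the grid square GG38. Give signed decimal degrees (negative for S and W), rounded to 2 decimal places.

-21.50, -53.00

Field G=6, G=6: +6·20° lon, +6·10° lat → SW at lon -60°, lat -30°.
Square 3, 8: +3·2° lon, +8·1° lat → SW at lon -54°, lat -22°.
Cell spans 2° lon × 1° lat. Centre is SW corner plus half of each.
latitude -21.50, longitude -53.00.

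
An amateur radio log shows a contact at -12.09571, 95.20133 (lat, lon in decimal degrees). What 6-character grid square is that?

NH77ov

Offset from 180°W / 90°S: lon 275.2013°, lat 77.9043°.
Field: lon ⌊275.2013/20⌋ = 13 → N; lat ⌊77.9043/10⌋ = 7 → H.
Square: lon ⌊15.2013/2⌋ = 7; lat ⌊7.9043/1⌋ = 7.
Subsquare: lon ⌊1.2013/0.0833333⌋ = 14 → o; lat ⌊0.9043/0.0416667⌋ = 21 → v.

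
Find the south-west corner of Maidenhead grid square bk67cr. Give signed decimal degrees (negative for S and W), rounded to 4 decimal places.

17.7083, -147.8333

Field B=1, K=10: +1·20° lon, +10·10° lat → SW at lon -160°, lat 10°.
Square 6, 7: +6·2° lon, +7·1° lat → SW at lon -148°, lat 17°.
Subsquare c=2, r=17: +2·0.0833333° lon, +17·0.0416667° lat → SW at lon -147.833°, lat 17.7083°.
latitude 17.7083, longitude -147.8333.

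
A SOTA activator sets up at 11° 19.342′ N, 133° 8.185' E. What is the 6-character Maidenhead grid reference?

Shift to the Maidenhead origin (180°W, 90°S): lon 313.1364, lat 101.3224.
Field: 313.1364/20 → 15 → P, 101.3224/10 → 10 → K; chars PK.
Square: 13.1364/2 → 6, 1.3224/1 → 1; chars 61.
Subsquare: 1.1364/0.0833333 → 13 → n, 0.3224/0.0416667 → 7 → h; chars nh.

PK61nh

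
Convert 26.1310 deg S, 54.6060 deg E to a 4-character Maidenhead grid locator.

LG73

Offset from 180°W / 90°S: lon 234.61°, lat 63.87°.
Field: lon ⌊234.61/20⌋ = 11 → L; lat ⌊63.87/10⌋ = 6 → G.
Square: lon ⌊14.61/2⌋ = 7; lat ⌊3.87/1⌋ = 3.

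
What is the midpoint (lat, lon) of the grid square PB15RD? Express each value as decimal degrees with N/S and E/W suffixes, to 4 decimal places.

74.8542° S, 123.4583° E

Field P=15, B=1: +15·20° lon, +1·10° lat → SW at lon 120°, lat -80°.
Square 1, 5: +1·2° lon, +5·1° lat → SW at lon 122°, lat -75°.
Subsquare r=17, d=3: +17·0.0833333° lon, +3·0.0416667° lat → SW at lon 123.417°, lat -74.875°.
Cell spans 0.0833333° lon × 0.0416667° lat. Centre is SW corner plus half of each.
latitude 74.8542° S, longitude 123.4583° E.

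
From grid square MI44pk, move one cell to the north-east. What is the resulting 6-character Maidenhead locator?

MI44ql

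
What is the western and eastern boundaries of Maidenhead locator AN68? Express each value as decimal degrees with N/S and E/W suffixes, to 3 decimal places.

Field A=0, N=13: +0·20° lon, +13·10° lat → SW at lon -180°, lat 40°.
Square 6, 8: +6·2° lon, +8·1° lat → SW at lon -168°, lat 48°.
Cell spans 2° lon × 1° lat.
west 168.000° W, east 166.000° W.

168.000° W, 166.000° W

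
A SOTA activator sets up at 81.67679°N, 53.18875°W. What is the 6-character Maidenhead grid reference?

Offset from 180°W / 90°S: lon 126.8113°, lat 171.6768°.
Field: lon ⌊126.8113/20⌋ = 6 → G; lat ⌊171.6768/10⌋ = 17 → R.
Square: lon ⌊6.8113/2⌋ = 3; lat ⌊1.6768/1⌋ = 1.
Subsquare: lon ⌊0.8113/0.0833333⌋ = 9 → j; lat ⌊0.6768/0.0416667⌋ = 16 → q.

GR31jq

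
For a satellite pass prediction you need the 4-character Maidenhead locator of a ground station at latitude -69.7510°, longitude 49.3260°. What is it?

Shift to the Maidenhead origin (180°W, 90°S): lon 229.33, lat 20.25.
Field: 229.33/20 → 11 → L, 20.25/10 → 2 → C; chars LC.
Square: 9.33/2 → 4, 0.25/1 → 0; chars 40.

LC40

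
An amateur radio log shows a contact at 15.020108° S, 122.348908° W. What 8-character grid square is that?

CH84tx85

Add 180° to longitude and 90° to latitude: 57.65109, 74.97989.
Field: 57.65109/20 → 2 → C, 74.97989/10 → 7 → H; chars CH.
Square: 17.65109/2 → 8, 4.97989/1 → 4; chars 84.
Subsquare: 1.65109/0.0833333 → 19 → t, 0.97989/0.0416667 → 23 → x; chars tx.
Extended square: 0.06776/0.00833333 → 8, 0.02156/0.00416667 → 5; chars 85.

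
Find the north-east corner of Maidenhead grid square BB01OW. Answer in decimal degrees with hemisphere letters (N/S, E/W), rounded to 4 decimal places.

Field B=1, B=1: +1·20° lon, +1·10° lat → SW at lon -160°, lat -80°.
Square 0, 1: +0·2° lon, +1·1° lat → SW at lon -160°, lat -79°.
Subsquare o=14, w=22: +14·0.0833333° lon, +22·0.0416667° lat → SW at lon -158.833°, lat -78.0833°.
Cell spans 0.0833333° lon × 0.0416667° lat. NE corner is SW corner plus one full cell.
latitude 78.0417° S, longitude 158.7500° W.

78.0417° S, 158.7500° W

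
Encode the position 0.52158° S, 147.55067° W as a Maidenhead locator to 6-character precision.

BI69fl

Shift to the Maidenhead origin (180°W, 90°S): lon 32.4493, lat 89.4784.
Field: 32.4493/20 → 1 → B, 89.4784/10 → 8 → I; chars BI.
Square: 12.4493/2 → 6, 9.4784/1 → 9; chars 69.
Subsquare: 0.4493/0.0833333 → 5 → f, 0.4784/0.0416667 → 11 → l; chars fl.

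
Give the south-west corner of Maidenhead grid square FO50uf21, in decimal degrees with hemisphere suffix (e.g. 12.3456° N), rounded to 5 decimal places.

50.21250° N, 68.31667° W

Field F=5, O=14: +5·20° lon, +14·10° lat → SW at lon -80°, lat 50°.
Square 5, 0: +5·2° lon, +0·1° lat → SW at lon -70°, lat 50°.
Subsquare u=20, f=5: +20·0.0833333° lon, +5·0.0416667° lat → SW at lon -68.3333°, lat 50.2083°.
Extended square 2, 1: +2·0.00833333° lon, +1·0.00416667° lat → SW at lon -68.3167°, lat 50.2125°.
latitude 50.21250° N, longitude 68.31667° W.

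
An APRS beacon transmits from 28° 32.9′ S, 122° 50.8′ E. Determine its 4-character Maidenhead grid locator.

Shift to the Maidenhead origin (180°W, 90°S): lon 302.85, lat 61.45.
Field: lon ⌊302.85/20⌋ = 15 → P; lat ⌊61.45/10⌋ = 6 → G.
Square: lon ⌊2.85/2⌋ = 1; lat ⌊1.45/1⌋ = 1.

PG11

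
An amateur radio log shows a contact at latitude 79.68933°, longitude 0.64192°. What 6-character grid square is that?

Add 180° to longitude and 90° to latitude: 180.6419, 169.6893.
Field: 180.6419/20 → 9 → J, 169.6893/10 → 16 → Q; chars JQ.
Square: 0.6419/2 → 0, 9.6893/1 → 9; chars 09.
Subsquare: 0.6419/0.0833333 → 7 → h, 0.6893/0.0416667 → 16 → q; chars hq.

JQ09hq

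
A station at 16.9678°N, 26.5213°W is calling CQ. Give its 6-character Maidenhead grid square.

HK66rx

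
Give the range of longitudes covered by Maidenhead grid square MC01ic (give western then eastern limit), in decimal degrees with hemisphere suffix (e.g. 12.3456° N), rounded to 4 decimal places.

Field M=12, C=2: +12·20° lon, +2·10° lat → SW at lon 60°, lat -70°.
Square 0, 1: +0·2° lon, +1·1° lat → SW at lon 60°, lat -69°.
Subsquare i=8, c=2: +8·0.0833333° lon, +2·0.0416667° lat → SW at lon 60.6667°, lat -68.9167°.
Cell spans 0.0833333° lon × 0.0416667° lat.
west 60.6667° E, east 60.7500° E.

60.6667° E, 60.7500° E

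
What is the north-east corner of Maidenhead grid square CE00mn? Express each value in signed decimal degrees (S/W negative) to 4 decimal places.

Field C=2, E=4: +2·20° lon, +4·10° lat → SW at lon -140°, lat -50°.
Square 0, 0: +0·2° lon, +0·1° lat → SW at lon -140°, lat -50°.
Subsquare m=12, n=13: +12·0.0833333° lon, +13·0.0416667° lat → SW at lon -139°, lat -49.4583°.
Cell spans 0.0833333° lon × 0.0416667° lat. NE corner is SW corner plus one full cell.
latitude -49.4167, longitude -138.9167.

-49.4167, -138.9167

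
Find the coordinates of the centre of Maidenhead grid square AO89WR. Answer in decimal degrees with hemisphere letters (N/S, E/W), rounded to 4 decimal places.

Field A=0, O=14: +0·20° lon, +14·10° lat → SW at lon -180°, lat 50°.
Square 8, 9: +8·2° lon, +9·1° lat → SW at lon -164°, lat 59°.
Subsquare w=22, r=17: +22·0.0833333° lon, +17·0.0416667° lat → SW at lon -162.167°, lat 59.7083°.
Cell spans 0.0833333° lon × 0.0416667° lat. Centre is SW corner plus half of each.
latitude 59.7292° N, longitude 162.1250° W.

59.7292° N, 162.1250° W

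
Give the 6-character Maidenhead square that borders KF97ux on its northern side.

KF98ua

Latitude subsquare x = 23; +1 → 24, wraps to 0 = a, carry into square.
Latitude square 7; +1 → 8.
The longitude characters are unchanged.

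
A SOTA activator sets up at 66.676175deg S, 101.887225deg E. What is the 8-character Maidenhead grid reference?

Offset from 180°W / 90°S: lon 281.88723°, lat 23.32382°.
Field: lon ⌊281.88723/20⌋ = 14 → O; lat ⌊23.32382/10⌋ = 2 → C.
Square: lon ⌊1.88723/2⌋ = 0; lat ⌊3.32382/1⌋ = 3.
Subsquare: lon ⌊1.88723/0.0833333⌋ = 22 → w; lat ⌊0.32382/0.0416667⌋ = 7 → h.
Extended square: lon ⌊0.05389/0.00833333⌋ = 6; lat ⌊0.03216/0.00416667⌋ = 7.

OC03wh67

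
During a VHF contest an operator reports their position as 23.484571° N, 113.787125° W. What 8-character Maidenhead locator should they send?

DL33cl56

Offset from 180°W / 90°S: lon 66.21287°, lat 113.48457°.
Field: lon ⌊66.21287/20⌋ = 3 → D; lat ⌊113.48457/10⌋ = 11 → L.
Square: lon ⌊6.21287/2⌋ = 3; lat ⌊3.48457/1⌋ = 3.
Subsquare: lon ⌊0.21287/0.0833333⌋ = 2 → c; lat ⌊0.48457/0.0416667⌋ = 11 → l.
Extended square: lon ⌊0.04621/0.00833333⌋ = 5; lat ⌊0.02624/0.00416667⌋ = 6.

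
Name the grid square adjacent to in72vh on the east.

Longitude subsquare v = 21; +1 → 22 = w.
The latitude characters are unchanged.

IN72wh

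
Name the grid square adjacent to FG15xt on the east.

Longitude subsquare x = 23; +1 → 24, wraps to 0 = a, carry into square.
Longitude square 1; +1 → 2.
The latitude characters are unchanged.

FG25at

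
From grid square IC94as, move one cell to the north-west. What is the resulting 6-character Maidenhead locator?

Longitude subsquare a = 0; −1 → -1, wraps to 23 = x, carry into square.
Longitude square 9; −1 → 8.
Latitude subsquare s = 18; +1 → 19 = t.

IC84xt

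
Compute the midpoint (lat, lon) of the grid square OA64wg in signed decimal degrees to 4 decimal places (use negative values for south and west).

Field O=14, A=0: +14·20° lon, +0·10° lat → SW at lon 100°, lat -90°.
Square 6, 4: +6·2° lon, +4·1° lat → SW at lon 112°, lat -86°.
Subsquare w=22, g=6: +22·0.0833333° lon, +6·0.0416667° lat → SW at lon 113.833°, lat -85.75°.
Cell spans 0.0833333° lon × 0.0416667° lat. Centre is SW corner plus half of each.
latitude -85.7292, longitude 113.8750.

-85.7292, 113.8750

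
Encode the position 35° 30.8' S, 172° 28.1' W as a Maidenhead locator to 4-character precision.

Shift to the Maidenhead origin (180°W, 90°S): lon 7.53, lat 54.49.
Field: lon ⌊7.53/20⌋ = 0 → A; lat ⌊54.49/10⌋ = 5 → F.
Square: lon ⌊7.53/2⌋ = 3; lat ⌊4.49/1⌋ = 4.

AF34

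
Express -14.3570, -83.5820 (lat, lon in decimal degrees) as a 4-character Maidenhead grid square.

EH85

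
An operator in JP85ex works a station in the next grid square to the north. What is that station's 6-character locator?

JP86ea

Latitude subsquare x = 23; +1 → 24, wraps to 0 = a, carry into square.
Latitude square 5; +1 → 6.
The longitude characters are unchanged.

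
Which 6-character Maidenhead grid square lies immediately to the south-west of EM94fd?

Longitude subsquare f = 5; −1 → 4 = e.
Latitude subsquare d = 3; −1 → 2 = c.

EM94ec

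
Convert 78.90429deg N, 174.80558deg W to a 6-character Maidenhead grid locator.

Add 180° to longitude and 90° to latitude: 5.1944, 168.9043.
Field: lon ⌊5.1944/20⌋ = 0 → A; lat ⌊168.9043/10⌋ = 16 → Q.
Square: lon ⌊5.1944/2⌋ = 2; lat ⌊8.9043/1⌋ = 8.
Subsquare: lon ⌊1.1944/0.0833333⌋ = 14 → o; lat ⌊0.9043/0.0416667⌋ = 21 → v.

AQ28ov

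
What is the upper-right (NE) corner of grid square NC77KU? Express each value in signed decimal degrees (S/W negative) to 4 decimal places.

-62.1250, 94.9167

Field N=13, C=2: +13·20° lon, +2·10° lat → SW at lon 80°, lat -70°.
Square 7, 7: +7·2° lon, +7·1° lat → SW at lon 94°, lat -63°.
Subsquare k=10, u=20: +10·0.0833333° lon, +20·0.0416667° lat → SW at lon 94.8333°, lat -62.1667°.
Cell spans 0.0833333° lon × 0.0416667° lat. NE corner is SW corner plus one full cell.
latitude -62.1250, longitude 94.9167.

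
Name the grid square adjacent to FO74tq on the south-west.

Longitude subsquare t = 19; −1 → 18 = s.
Latitude subsquare q = 16; −1 → 15 = p.

FO74sp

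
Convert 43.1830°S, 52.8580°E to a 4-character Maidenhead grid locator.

LE66

Shift to the Maidenhead origin (180°W, 90°S): lon 232.86, lat 46.82.
Field: lon ⌊232.86/20⌋ = 11 → L; lat ⌊46.82/10⌋ = 4 → E.
Square: lon ⌊12.86/2⌋ = 6; lat ⌊6.82/1⌋ = 6.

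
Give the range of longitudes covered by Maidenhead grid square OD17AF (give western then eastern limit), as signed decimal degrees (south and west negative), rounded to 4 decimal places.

102.0000, 102.0833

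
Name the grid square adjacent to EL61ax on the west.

Longitude subsquare a = 0; −1 → -1, wraps to 23 = x, carry into square.
Longitude square 6; −1 → 5.
The latitude characters are unchanged.

EL51xx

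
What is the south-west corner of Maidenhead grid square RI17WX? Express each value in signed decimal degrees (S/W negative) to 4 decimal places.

Field R=17, I=8: +17·20° lon, +8·10° lat → SW at lon 160°, lat -10°.
Square 1, 7: +1·2° lon, +7·1° lat → SW at lon 162°, lat -3°.
Subsquare w=22, x=23: +22·0.0833333° lon, +23·0.0416667° lat → SW at lon 163.833°, lat -2.04167°.
latitude -2.0417, longitude 163.8333.

-2.0417, 163.8333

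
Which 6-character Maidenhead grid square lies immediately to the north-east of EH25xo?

EH35ap

Longitude subsquare x = 23; +1 → 24, wraps to 0 = a, carry into square.
Longitude square 2; +1 → 3.
Latitude subsquare o = 14; +1 → 15 = p.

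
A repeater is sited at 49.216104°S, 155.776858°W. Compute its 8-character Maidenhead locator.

BE20cs68

Shift to the Maidenhead origin (180°W, 90°S): lon 24.22314, lat 40.78390.
Field: 24.22314/20 → 1 → B, 40.78390/10 → 4 → E; chars BE.
Square: 4.22314/2 → 2, 0.78390/1 → 0; chars 20.
Subsquare: 0.22314/0.0833333 → 2 → c, 0.78390/0.0416667 → 18 → s; chars cs.
Extended square: 0.05648/0.00833333 → 6, 0.03390/0.00416667 → 8; chars 68.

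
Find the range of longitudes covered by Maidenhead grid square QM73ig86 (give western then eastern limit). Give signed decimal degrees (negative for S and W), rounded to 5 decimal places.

154.73333, 154.74167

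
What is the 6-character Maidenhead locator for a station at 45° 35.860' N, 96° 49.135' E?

Shift to the Maidenhead origin (180°W, 90°S): lon 276.8189, lat 135.5977.
Field (20°×10°, letters A–R): 276.8189/20 → 13 → N, 135.5977/10 → 13 → N; chars NN.
Square (2°×1°, digits 0–9): 16.8189/2 → 8, 5.5977/1 → 5; chars 85.
Subsquare (5′×2.5′, letters a–x): 0.8189/0.0833333 → 9 → j, 0.5977/0.0416667 → 14 → o; chars jo.

NN85jo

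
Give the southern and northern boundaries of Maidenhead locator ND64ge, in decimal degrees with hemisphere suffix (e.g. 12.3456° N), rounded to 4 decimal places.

Field N=13, D=3: +13·20° lon, +3·10° lat → SW at lon 80°, lat -60°.
Square 6, 4: +6·2° lon, +4·1° lat → SW at lon 92°, lat -56°.
Subsquare g=6, e=4: +6·0.0833333° lon, +4·0.0416667° lat → SW at lon 92.5°, lat -55.8333°.
Cell spans 0.0833333° lon × 0.0416667° lat.
south 55.8333° S, north 55.7917° S.

55.8333° S, 55.7917° S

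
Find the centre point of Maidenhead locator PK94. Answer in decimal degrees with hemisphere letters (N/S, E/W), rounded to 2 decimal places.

Field P=15, K=10: +15·20° lon, +10·10° lat → SW at lon 120°, lat 10°.
Square 9, 4: +9·2° lon, +4·1° lat → SW at lon 138°, lat 14°.
Cell spans 2° lon × 1° lat. Centre is SW corner plus half of each.
latitude 14.50° N, longitude 139.00° E.

14.50° N, 139.00° E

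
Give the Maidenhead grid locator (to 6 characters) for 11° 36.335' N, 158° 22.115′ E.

Shift to the Maidenhead origin (180°W, 90°S): lon 338.3686, lat 101.6056.
Field: 338.3686/20 → 16 → Q, 101.6056/10 → 10 → K; chars QK.
Square: 18.3686/2 → 9, 1.6056/1 → 1; chars 91.
Subsquare: 0.3686/0.0833333 → 4 → e, 0.6056/0.0416667 → 14 → o; chars eo.

QK91eo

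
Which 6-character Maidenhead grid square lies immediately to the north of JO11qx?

Latitude subsquare x = 23; +1 → 24, wraps to 0 = a, carry into square.
Latitude square 1; +1 → 2.
The longitude characters are unchanged.

JO12qa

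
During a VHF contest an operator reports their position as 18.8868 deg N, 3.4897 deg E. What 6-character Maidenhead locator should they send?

Shift to the Maidenhead origin (180°W, 90°S): lon 183.4897, lat 108.8868.
Field: 183.4897/20 → 9 → J, 108.8868/10 → 10 → K; chars JK.
Square: 3.4897/2 → 1, 8.8868/1 → 8; chars 18.
Subsquare: 1.4897/0.0833333 → 17 → r, 0.8868/0.0416667 → 21 → v; chars rv.

JK18rv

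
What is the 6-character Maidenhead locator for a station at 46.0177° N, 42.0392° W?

GN86xa

Shift to the Maidenhead origin (180°W, 90°S): lon 137.9608, lat 136.0177.
Field: 137.9608/20 → 6 → G, 136.0177/10 → 13 → N; chars GN.
Square: 17.9608/2 → 8, 6.0177/1 → 6; chars 86.
Subsquare: 1.9608/0.0833333 → 23 → x, 0.0177/0.0416667 → 0 → a; chars xa.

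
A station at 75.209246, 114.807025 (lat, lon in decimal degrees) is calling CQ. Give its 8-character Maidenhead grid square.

Offset from 180°W / 90°S: lon 294.80703°, lat 165.20925°.
Field: 294.80703/20 → 14 → O, 165.20925/10 → 16 → Q; chars OQ.
Square: 14.80703/2 → 7, 5.20925/1 → 5; chars 75.
Subsquare: 0.80703/0.0833333 → 9 → j, 0.20925/0.0416667 → 5 → f; chars jf.
Extended square: 0.05703/0.00833333 → 6, 0.00091/0.00416667 → 0; chars 60.

OQ75jf60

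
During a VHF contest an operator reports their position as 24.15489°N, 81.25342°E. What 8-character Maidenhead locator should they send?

Add 180° to longitude and 90° to latitude: 261.25342, 114.15489.
Field (20°×10°, letters A–R): 261.25342/20 → 13 → N, 114.15489/10 → 11 → L; chars NL.
Square (2°×1°, digits 0–9): 1.25342/2 → 0, 4.15489/1 → 4; chars 04.
Subsquare (5′×2.5′, letters a–x): 1.25342/0.0833333 → 15 → p, 0.15489/0.0416667 → 3 → d; chars pd.
Extended square (30″×15″, digits 0–9): 0.00342/0.00833333 → 0, 0.02989/0.00416667 → 7; chars 07.

NL04pd07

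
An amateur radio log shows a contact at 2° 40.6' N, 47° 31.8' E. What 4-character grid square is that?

LJ32

Add 180° to longitude and 90° to latitude: 227.53, 92.68.
Field: lon ⌊227.53/20⌋ = 11 → L; lat ⌊92.68/10⌋ = 9 → J.
Square: lon ⌊7.53/2⌋ = 3; lat ⌊2.68/1⌋ = 2.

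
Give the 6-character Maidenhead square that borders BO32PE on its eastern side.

Longitude subsquare p = 15; +1 → 16 = q.
The latitude characters are unchanged.

BO32qe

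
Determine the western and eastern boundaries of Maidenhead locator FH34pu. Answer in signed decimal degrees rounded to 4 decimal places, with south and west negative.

-72.7500, -72.6667

Field F=5, H=7: +5·20° lon, +7·10° lat → SW at lon -80°, lat -20°.
Square 3, 4: +3·2° lon, +4·1° lat → SW at lon -74°, lat -16°.
Subsquare p=15, u=20: +15·0.0833333° lon, +20·0.0416667° lat → SW at lon -72.75°, lat -15.1667°.
Cell spans 0.0833333° lon × 0.0416667° lat.
west -72.7500, east -72.6667.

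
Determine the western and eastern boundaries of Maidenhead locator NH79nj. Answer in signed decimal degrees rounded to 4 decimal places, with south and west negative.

Field N=13, H=7: +13·20° lon, +7·10° lat → SW at lon 80°, lat -20°.
Square 7, 9: +7·2° lon, +9·1° lat → SW at lon 94°, lat -11°.
Subsquare n=13, j=9: +13·0.0833333° lon, +9·0.0416667° lat → SW at lon 95.0833°, lat -10.625°.
Cell spans 0.0833333° lon × 0.0416667° lat.
west 95.0833, east 95.1667.

95.0833, 95.1667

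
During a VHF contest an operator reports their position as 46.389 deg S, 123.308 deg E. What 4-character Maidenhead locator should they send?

PE13

Offset from 180°W / 90°S: lon 303.31°, lat 43.61°.
Field: lon ⌊303.31/20⌋ = 15 → P; lat ⌊43.61/10⌋ = 4 → E.
Square: lon ⌊3.31/2⌋ = 1; lat ⌊3.61/1⌋ = 3.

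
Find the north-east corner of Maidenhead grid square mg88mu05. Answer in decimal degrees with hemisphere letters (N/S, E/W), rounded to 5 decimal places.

21.14167° S, 77.00833° E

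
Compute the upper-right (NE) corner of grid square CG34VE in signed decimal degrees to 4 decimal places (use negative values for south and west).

-25.7917, -132.1667

Field C=2, G=6: +2·20° lon, +6·10° lat → SW at lon -140°, lat -30°.
Square 3, 4: +3·2° lon, +4·1° lat → SW at lon -134°, lat -26°.
Subsquare v=21, e=4: +21·0.0833333° lon, +4·0.0416667° lat → SW at lon -132.25°, lat -25.8333°.
Cell spans 0.0833333° lon × 0.0416667° lat. NE corner is SW corner plus one full cell.
latitude -25.7917, longitude -132.1667.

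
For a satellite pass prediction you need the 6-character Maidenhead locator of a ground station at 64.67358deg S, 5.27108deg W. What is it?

Offset from 180°W / 90°S: lon 174.7289°, lat 25.3264°.
Field: lon ⌊174.7289/20⌋ = 8 → I; lat ⌊25.3264/10⌋ = 2 → C.
Square: lon ⌊14.7289/2⌋ = 7; lat ⌊5.3264/1⌋ = 5.
Subsquare: lon ⌊0.7289/0.0833333⌋ = 8 → i; lat ⌊0.3264/0.0416667⌋ = 7 → h.

IC75ih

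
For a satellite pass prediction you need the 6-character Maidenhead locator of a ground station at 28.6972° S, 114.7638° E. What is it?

Shift to the Maidenhead origin (180°W, 90°S): lon 294.7638, lat 61.3028.
Field (20°×10°, letters A–R): 294.7638/20 → 14 → O, 61.3028/10 → 6 → G; chars OG.
Square (2°×1°, digits 0–9): 14.7638/2 → 7, 1.3028/1 → 1; chars 71.
Subsquare (5′×2.5′, letters a–x): 0.7638/0.0833333 → 9 → j, 0.3028/0.0416667 → 7 → h; chars jh.

OG71jh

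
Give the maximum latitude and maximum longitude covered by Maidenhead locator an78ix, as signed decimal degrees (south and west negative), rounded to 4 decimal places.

49.0000, -165.2500

Field A=0, N=13: +0·20° lon, +13·10° lat → SW at lon -180°, lat 40°.
Square 7, 8: +7·2° lon, +8·1° lat → SW at lon -166°, lat 48°.
Subsquare i=8, x=23: +8·0.0833333° lon, +23·0.0416667° lat → SW at lon -165.333°, lat 48.9583°.
Cell spans 0.0833333° lon × 0.0416667° lat. NE corner is SW corner plus one full cell.
latitude 49.0000, longitude -165.2500.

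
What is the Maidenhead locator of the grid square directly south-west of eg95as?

EG85xr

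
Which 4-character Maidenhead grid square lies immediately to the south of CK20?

CJ29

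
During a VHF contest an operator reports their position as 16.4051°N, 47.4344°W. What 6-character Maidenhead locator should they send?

Shift to the Maidenhead origin (180°W, 90°S): lon 132.5656, lat 106.4051.
Field: 132.5656/20 → 6 → G, 106.4051/10 → 10 → K; chars GK.
Square: 12.5656/2 → 6, 6.4051/1 → 6; chars 66.
Subsquare: 0.5656/0.0833333 → 6 → g, 0.4051/0.0416667 → 9 → j; chars gj.

GK66gj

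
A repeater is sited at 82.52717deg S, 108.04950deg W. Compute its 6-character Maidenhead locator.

Offset from 180°W / 90°S: lon 71.9505°, lat 7.4728°.
Field: lon ⌊71.9505/20⌋ = 3 → D; lat ⌊7.4728/10⌋ = 0 → A.
Square: lon ⌊11.9505/2⌋ = 5; lat ⌊7.4728/1⌋ = 7.
Subsquare: lon ⌊1.9505/0.0833333⌋ = 23 → x; lat ⌊0.4728/0.0416667⌋ = 11 → l.

DA57xl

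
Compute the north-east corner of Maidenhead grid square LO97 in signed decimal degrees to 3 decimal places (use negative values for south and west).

58.000, 60.000

Field L=11, O=14: +11·20° lon, +14·10° lat → SW at lon 40°, lat 50°.
Square 9, 7: +9·2° lon, +7·1° lat → SW at lon 58°, lat 57°.
Cell spans 2° lon × 1° lat. NE corner is SW corner plus one full cell.
latitude 58.000, longitude 60.000.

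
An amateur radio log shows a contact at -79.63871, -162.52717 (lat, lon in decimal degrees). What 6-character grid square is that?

AB80ri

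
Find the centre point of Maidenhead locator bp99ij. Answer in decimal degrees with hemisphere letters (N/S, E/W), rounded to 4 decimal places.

Field B=1, P=15: +1·20° lon, +15·10° lat → SW at lon -160°, lat 60°.
Square 9, 9: +9·2° lon, +9·1° lat → SW at lon -142°, lat 69°.
Subsquare i=8, j=9: +8·0.0833333° lon, +9·0.0416667° lat → SW at lon -141.333°, lat 69.375°.
Cell spans 0.0833333° lon × 0.0416667° lat. Centre is SW corner plus half of each.
latitude 69.3958° N, longitude 141.2917° W.

69.3958° N, 141.2917° W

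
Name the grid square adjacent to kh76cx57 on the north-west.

KH76cx48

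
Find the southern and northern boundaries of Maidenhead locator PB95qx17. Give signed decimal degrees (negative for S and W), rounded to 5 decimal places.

-74.01250, -74.00833

Field P=15, B=1: +15·20° lon, +1·10° lat → SW at lon 120°, lat -80°.
Square 9, 5: +9·2° lon, +5·1° lat → SW at lon 138°, lat -75°.
Subsquare q=16, x=23: +16·0.0833333° lon, +23·0.0416667° lat → SW at lon 139.333°, lat -74.0417°.
Extended square 1, 7: +1·0.00833333° lon, +7·0.00416667° lat → SW at lon 139.342°, lat -74.0125°.
Cell spans 0.00833333° lon × 0.00416667° lat.
south -74.01250, north -74.00833.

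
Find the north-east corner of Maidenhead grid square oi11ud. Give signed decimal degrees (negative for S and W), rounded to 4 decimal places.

-8.8333, 103.7500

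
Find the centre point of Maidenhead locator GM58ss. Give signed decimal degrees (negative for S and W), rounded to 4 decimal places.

38.7708, -48.4583

Field G=6, M=12: +6·20° lon, +12·10° lat → SW at lon -60°, lat 30°.
Square 5, 8: +5·2° lon, +8·1° lat → SW at lon -50°, lat 38°.
Subsquare s=18, s=18: +18·0.0833333° lon, +18·0.0416667° lat → SW at lon -48.5°, lat 38.75°.
Cell spans 0.0833333° lon × 0.0416667° lat. Centre is SW corner plus half of each.
latitude 38.7708, longitude -48.4583.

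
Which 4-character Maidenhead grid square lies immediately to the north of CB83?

Latitude square 3; +1 → 4.
The longitude characters are unchanged.

CB84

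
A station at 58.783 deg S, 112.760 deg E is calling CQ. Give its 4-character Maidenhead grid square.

OD61

Offset from 180°W / 90°S: lon 292.76°, lat 31.22°.
Field (20°×10°, letters A–R): 292.76/20 → 14 → O, 31.22/10 → 3 → D; chars OD.
Square (2°×1°, digits 0–9): 12.76/2 → 6, 1.22/1 → 1; chars 61.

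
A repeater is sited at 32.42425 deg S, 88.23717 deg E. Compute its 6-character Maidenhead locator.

NF47cn

Offset from 180°W / 90°S: lon 268.2372°, lat 57.5757°.
Field (20°×10°, letters A–R): lon ⌊268.2372/20⌋ = 13 → N; lat ⌊57.5757/10⌋ = 5 → F.
Square (2°×1°, digits 0–9): lon ⌊8.2372/2⌋ = 4; lat ⌊7.5757/1⌋ = 7.
Subsquare (5′×2.5′, letters a–x): lon ⌊0.2372/0.0833333⌋ = 2 → c; lat ⌊0.5757/0.0416667⌋ = 13 → n.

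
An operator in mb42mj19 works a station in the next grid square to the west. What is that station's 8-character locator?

MB42mj09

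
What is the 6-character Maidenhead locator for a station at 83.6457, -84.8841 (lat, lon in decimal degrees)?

ER73np

Offset from 180°W / 90°S: lon 95.1159°, lat 173.6457°.
Field: 95.1159/20 → 4 → E, 173.6457/10 → 17 → R; chars ER.
Square: 15.1159/2 → 7, 3.6457/1 → 3; chars 73.
Subsquare: 1.1159/0.0833333 → 13 → n, 0.6457/0.0416667 → 15 → p; chars np.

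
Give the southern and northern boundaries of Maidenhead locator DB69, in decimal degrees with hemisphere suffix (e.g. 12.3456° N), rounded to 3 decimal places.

71.000° S, 70.000° S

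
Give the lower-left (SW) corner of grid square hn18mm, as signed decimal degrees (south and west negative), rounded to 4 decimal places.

48.5000, -37.0000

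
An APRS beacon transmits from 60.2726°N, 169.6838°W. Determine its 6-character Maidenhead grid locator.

Shift to the Maidenhead origin (180°W, 90°S): lon 10.3162, lat 150.2726.
Field (20°×10°, letters A–R): 10.3162/20 → 0 → A, 150.2726/10 → 15 → P; chars AP.
Square (2°×1°, digits 0–9): 10.3162/2 → 5, 0.2726/1 → 0; chars 50.
Subsquare (5′×2.5′, letters a–x): 0.3162/0.0833333 → 3 → d, 0.2726/0.0416667 → 6 → g; chars dg.

AP50dg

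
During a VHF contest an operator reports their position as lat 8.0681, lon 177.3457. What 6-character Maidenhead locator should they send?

Shift to the Maidenhead origin (180°W, 90°S): lon 357.3457, lat 98.0681.
Field (20°×10°, letters A–R): 357.3457/20 → 17 → R, 98.0681/10 → 9 → J; chars RJ.
Square (2°×1°, digits 0–9): 17.3457/2 → 8, 8.0681/1 → 8; chars 88.
Subsquare (5′×2.5′, letters a–x): 1.3457/0.0833333 → 16 → q, 0.0681/0.0416667 → 1 → b; chars qb.

RJ88qb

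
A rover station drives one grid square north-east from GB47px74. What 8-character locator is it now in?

GB47px85

Longitude extended square 7; +1 → 8.
Latitude extended square 4; +1 → 5.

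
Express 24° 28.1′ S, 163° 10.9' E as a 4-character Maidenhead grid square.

RG15

Offset from 180°W / 90°S: lon 343.18°, lat 65.53°.
Field: 343.18/20 → 17 → R, 65.53/10 → 6 → G; chars RG.
Square: 3.18/2 → 1, 5.53/1 → 5; chars 15.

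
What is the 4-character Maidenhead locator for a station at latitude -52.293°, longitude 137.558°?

PD87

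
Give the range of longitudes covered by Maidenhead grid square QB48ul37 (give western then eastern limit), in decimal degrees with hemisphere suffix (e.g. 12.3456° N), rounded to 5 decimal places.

Field Q=16, B=1: +16·20° lon, +1·10° lat → SW at lon 140°, lat -80°.
Square 4, 8: +4·2° lon, +8·1° lat → SW at lon 148°, lat -72°.
Subsquare u=20, l=11: +20·0.0833333° lon, +11·0.0416667° lat → SW at lon 149.667°, lat -71.5417°.
Extended square 3, 7: +3·0.00833333° lon, +7·0.00416667° lat → SW at lon 149.692°, lat -71.5125°.
Cell spans 0.00833333° lon × 0.00416667° lat.
west 149.69167° E, east 149.70000° E.

149.69167° E, 149.70000° E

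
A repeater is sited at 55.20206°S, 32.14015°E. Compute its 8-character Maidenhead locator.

KD64bt61

Offset from 180°W / 90°S: lon 212.14015°, lat 34.79794°.
Field: lon ⌊212.14015/20⌋ = 10 → K; lat ⌊34.79794/10⌋ = 3 → D.
Square: lon ⌊12.14015/2⌋ = 6; lat ⌊4.79794/1⌋ = 4.
Subsquare: lon ⌊0.14015/0.0833333⌋ = 1 → b; lat ⌊0.79794/0.0416667⌋ = 19 → t.
Extended square: lon ⌊0.05682/0.00833333⌋ = 6; lat ⌊0.00627/0.00416667⌋ = 1.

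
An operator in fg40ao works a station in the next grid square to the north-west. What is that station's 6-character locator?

FG30xp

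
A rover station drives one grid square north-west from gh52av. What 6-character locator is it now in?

GH42xw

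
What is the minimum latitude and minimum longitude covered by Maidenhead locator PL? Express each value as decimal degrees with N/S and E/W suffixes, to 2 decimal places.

20.00° N, 120.00° E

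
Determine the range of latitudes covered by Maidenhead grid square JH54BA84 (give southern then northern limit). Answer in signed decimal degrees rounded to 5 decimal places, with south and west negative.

-15.98333, -15.97917

Field J=9, H=7: +9·20° lon, +7·10° lat → SW at lon 0°, lat -20°.
Square 5, 4: +5·2° lon, +4·1° lat → SW at lon 10°, lat -16°.
Subsquare b=1, a=0: +1·0.0833333° lon, +0·0.0416667° lat → SW at lon 10.0833°, lat -16°.
Extended square 8, 4: +8·0.00833333° lon, +4·0.00416667° lat → SW at lon 10.15°, lat -15.9833°.
Cell spans 0.00833333° lon × 0.00416667° lat.
south -15.98333, north -15.97917.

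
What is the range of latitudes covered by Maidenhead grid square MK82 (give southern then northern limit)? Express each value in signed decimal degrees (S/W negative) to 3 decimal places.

Field M=12, K=10: +12·20° lon, +10·10° lat → SW at lon 60°, lat 10°.
Square 8, 2: +8·2° lon, +2·1° lat → SW at lon 76°, lat 12°.
Cell spans 2° lon × 1° lat.
south 12.000, north 13.000.

12.000, 13.000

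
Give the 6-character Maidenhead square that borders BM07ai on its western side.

Longitude subsquare a = 0; −1 → -1, wraps to 23 = x, carry into square.
Longitude square 0; −1 → -1, wraps to 9, carry into field.
Longitude field B = 1; −1 → 0 = A.
The latitude characters are unchanged.

AM97xi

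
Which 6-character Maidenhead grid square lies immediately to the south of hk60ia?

HJ69ix

Latitude subsquare a = 0; −1 → -1, wraps to 23 = x, carry into square.
Latitude square 0; −1 → -1, wraps to 9, carry into field.
Latitude field K = 10; −1 → 9 = J.
The longitude characters are unchanged.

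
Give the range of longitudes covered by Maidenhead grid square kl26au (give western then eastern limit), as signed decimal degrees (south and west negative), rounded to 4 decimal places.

Field K=10, L=11: +10·20° lon, +11·10° lat → SW at lon 20°, lat 20°.
Square 2, 6: +2·2° lon, +6·1° lat → SW at lon 24°, lat 26°.
Subsquare a=0, u=20: +0·0.0833333° lon, +20·0.0416667° lat → SW at lon 24°, lat 26.8333°.
Cell spans 0.0833333° lon × 0.0416667° lat.
west 24.0000, east 24.0833.

24.0000, 24.0833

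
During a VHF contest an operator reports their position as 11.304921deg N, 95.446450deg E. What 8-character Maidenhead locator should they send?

NK71rh33

Shift to the Maidenhead origin (180°W, 90°S): lon 275.44645, lat 101.30492.
Field: 275.44645/20 → 13 → N, 101.30492/10 → 10 → K; chars NK.
Square: 15.44645/2 → 7, 1.30492/1 → 1; chars 71.
Subsquare: 1.44645/0.0833333 → 17 → r, 0.30492/0.0416667 → 7 → h; chars rh.
Extended square: 0.02978/0.00833333 → 3, 0.01325/0.00416667 → 3; chars 33.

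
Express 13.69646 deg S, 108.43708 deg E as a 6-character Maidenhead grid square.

Offset from 180°W / 90°S: lon 288.4371°, lat 76.3035°.
Field: lon ⌊288.4371/20⌋ = 14 → O; lat ⌊76.3035/10⌋ = 7 → H.
Square: lon ⌊8.4371/2⌋ = 4; lat ⌊6.3035/1⌋ = 6.
Subsquare: lon ⌊0.4371/0.0833333⌋ = 5 → f; lat ⌊0.3035/0.0416667⌋ = 7 → h.

OH46fh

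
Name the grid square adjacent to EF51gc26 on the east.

EF51gc36

Longitude extended square 2; +1 → 3.
The latitude characters are unchanged.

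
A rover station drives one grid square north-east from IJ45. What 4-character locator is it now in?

Longitude square 4; +1 → 5.
Latitude square 5; +1 → 6.

IJ56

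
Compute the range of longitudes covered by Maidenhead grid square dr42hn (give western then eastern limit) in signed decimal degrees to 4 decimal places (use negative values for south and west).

-111.4167, -111.3333

Field D=3, R=17: +3·20° lon, +17·10° lat → SW at lon -120°, lat 80°.
Square 4, 2: +4·2° lon, +2·1° lat → SW at lon -112°, lat 82°.
Subsquare h=7, n=13: +7·0.0833333° lon, +13·0.0416667° lat → SW at lon -111.417°, lat 82.5417°.
Cell spans 0.0833333° lon × 0.0416667° lat.
west -111.4167, east -111.3333.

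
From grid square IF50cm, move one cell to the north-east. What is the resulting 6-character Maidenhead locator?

IF50dn

Longitude subsquare c = 2; +1 → 3 = d.
Latitude subsquare m = 12; +1 → 13 = n.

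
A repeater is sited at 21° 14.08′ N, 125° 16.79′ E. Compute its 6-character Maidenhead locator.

PL21pf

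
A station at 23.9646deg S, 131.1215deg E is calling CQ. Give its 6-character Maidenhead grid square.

PG56na

Add 180° to longitude and 90° to latitude: 311.1215, 66.0354.
Field: 311.1215/20 → 15 → P, 66.0354/10 → 6 → G; chars PG.
Square: 11.1215/2 → 5, 6.0354/1 → 6; chars 56.
Subsquare: 1.1215/0.0833333 → 13 → n, 0.0354/0.0416667 → 0 → a; chars na.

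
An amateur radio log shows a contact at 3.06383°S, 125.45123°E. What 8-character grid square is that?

PI26rw44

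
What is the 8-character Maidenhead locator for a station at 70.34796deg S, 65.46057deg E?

Shift to the Maidenhead origin (180°W, 90°S): lon 245.46057, lat 19.65204.
Field: lon ⌊245.46057/20⌋ = 12 → M; lat ⌊19.65204/10⌋ = 1 → B.
Square: lon ⌊5.46057/2⌋ = 2; lat ⌊9.65204/1⌋ = 9.
Subsquare: lon ⌊1.46057/0.0833333⌋ = 17 → r; lat ⌊0.65204/0.0416667⌋ = 15 → p.
Extended square: lon ⌊0.04390/0.00833333⌋ = 5; lat ⌊0.02704/0.00416667⌋ = 6.

MB29rp56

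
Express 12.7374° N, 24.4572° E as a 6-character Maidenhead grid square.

KK22fr

Shift to the Maidenhead origin (180°W, 90°S): lon 204.4572, lat 102.7374.
Field: 204.4572/20 → 10 → K, 102.7374/10 → 10 → K; chars KK.
Square: 4.4572/2 → 2, 2.7374/1 → 2; chars 22.
Subsquare: 0.4572/0.0833333 → 5 → f, 0.7374/0.0416667 → 17 → r; chars fr.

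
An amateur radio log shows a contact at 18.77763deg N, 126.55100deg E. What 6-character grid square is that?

Shift to the Maidenhead origin (180°W, 90°S): lon 306.5510, lat 108.7776.
Field: lon ⌊306.5510/20⌋ = 15 → P; lat ⌊108.7776/10⌋ = 10 → K.
Square: lon ⌊6.5510/2⌋ = 3; lat ⌊8.7776/1⌋ = 8.
Subsquare: lon ⌊0.5510/0.0833333⌋ = 6 → g; lat ⌊0.7776/0.0416667⌋ = 18 → s.

PK38gs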